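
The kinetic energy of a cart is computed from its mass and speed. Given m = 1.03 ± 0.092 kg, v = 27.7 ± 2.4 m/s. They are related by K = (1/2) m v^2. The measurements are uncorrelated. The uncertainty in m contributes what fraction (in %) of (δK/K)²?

21.0%

(δK/K)² = (1·δm/m)² + (2·δv/v)²
  m term: (1×0.0893)² = 0.00798
  v term: (2×0.0866)² = 0.0300
Total = 0.0380. Share from m = 0.00798/0.0380 = 0.210.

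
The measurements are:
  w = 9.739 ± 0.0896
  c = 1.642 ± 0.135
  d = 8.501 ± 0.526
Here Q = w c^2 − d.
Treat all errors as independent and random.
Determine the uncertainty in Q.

Let p = w·c^2 = 26.26. δp/p = √((1·δw/w)² + (2·δc/c)²) = √(8.46e-05 + 0.0270) = 0.165, so δp = 4.32.
Q = p − d: δQ = √(δp² + δd²) = √(18.7 + 0.277) = 4.36

4.36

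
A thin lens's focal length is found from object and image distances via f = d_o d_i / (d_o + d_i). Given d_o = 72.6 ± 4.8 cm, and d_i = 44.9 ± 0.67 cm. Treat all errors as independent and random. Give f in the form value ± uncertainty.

27.7 ± 0.746 cm

∂f/∂d_o = (d_i/(d_o+d_i))² = 0.146;  ∂f/∂d_i = (d_o/(d_o+d_i))² = 0.382
δf = √((∂f/∂d_o · δd_o)² + (∂f/∂d_i · δd_i)²) = √(0.491 + 0.0654) = 0.746 cm
f = 27.7 cm.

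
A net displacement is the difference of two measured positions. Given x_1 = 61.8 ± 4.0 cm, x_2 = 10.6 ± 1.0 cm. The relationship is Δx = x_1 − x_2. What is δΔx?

4.12 cm

Each term contributes (cᵢ δxᵢ)² to (δΔx)²:
  (δx_1)² = 16.0;  (δx_2)² = 1.00
δΔx = √(17.0) = 4.12 cm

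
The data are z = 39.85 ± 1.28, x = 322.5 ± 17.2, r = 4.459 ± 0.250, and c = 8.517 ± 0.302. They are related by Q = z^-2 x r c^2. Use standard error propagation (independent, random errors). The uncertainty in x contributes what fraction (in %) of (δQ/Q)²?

(δQ/Q)² = (-2·δz/z)² + (1·δx/x)² + (1·δr/r)² + (2·δc/c)²
  z term: (-2×0.0321)² = 0.00413
  x term: (1×0.0533)² = 0.00284
  r term: (1×0.0561)² = 0.00314
  c term: (2×0.0355)² = 0.00503
Total = 0.0151. Share from x = 0.00284/0.0151 = 0.188.

18.8%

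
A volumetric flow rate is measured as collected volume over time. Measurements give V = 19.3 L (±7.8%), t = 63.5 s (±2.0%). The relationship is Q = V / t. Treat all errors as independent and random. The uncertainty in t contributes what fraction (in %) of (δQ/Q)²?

(δQ/Q)² = (1·δV/V)² + (-1·δt/t)²
  V term: (1×0.0780)² = 0.00608
  t term: (-1×0.0200)² = 0.000400
Total = 0.00648. Share from t = 0.000400/0.00648 = 0.0617.

6.17%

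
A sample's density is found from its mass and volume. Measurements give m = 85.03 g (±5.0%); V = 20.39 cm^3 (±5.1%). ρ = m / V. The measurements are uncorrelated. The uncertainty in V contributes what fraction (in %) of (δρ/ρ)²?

(δρ/ρ)² = (1·δm/m)² + (-1·δV/V)²
  m term: (1×0.0500)² = 0.00250
  V term: (-1×0.0510)² = 0.00260
Total = 0.00510. Share from V = 0.00260/0.00510 = 0.510.

51.0%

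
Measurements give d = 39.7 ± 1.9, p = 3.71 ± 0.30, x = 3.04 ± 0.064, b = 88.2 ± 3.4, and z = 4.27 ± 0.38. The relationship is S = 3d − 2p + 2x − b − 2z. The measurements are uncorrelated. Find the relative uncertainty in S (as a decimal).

0.319

Sums and differences: (δS)² = Σ (cᵢ δxᵢ)².
  (3·δd)² = 32.5;  (2·δp)² = 0.360;  (2·δx)² = 0.0164;  (δb)² = 11.6;  (2·δz)² = 0.578
δS = √(45.0) = 6.71
S = 21.0, so δS/S = 6.71/21.0 = 0.319.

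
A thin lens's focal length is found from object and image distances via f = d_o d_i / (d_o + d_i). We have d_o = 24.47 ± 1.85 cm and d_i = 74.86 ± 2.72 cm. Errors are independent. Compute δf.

1.06 cm

∂f/∂d_o = (d_i/(d_o+d_i))² = 0.568;  ∂f/∂d_i = (d_o/(d_o+d_i))² = 0.0607
δf = √((∂f/∂d_o · δd_o)² + (∂f/∂d_i · δd_i)²) = √(1.10 + 0.0272) = 1.06 cm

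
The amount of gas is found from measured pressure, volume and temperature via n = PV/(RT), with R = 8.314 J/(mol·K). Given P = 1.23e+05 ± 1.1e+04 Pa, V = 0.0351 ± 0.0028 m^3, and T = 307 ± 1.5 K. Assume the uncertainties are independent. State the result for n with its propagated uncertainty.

1.69 ± 0.203 mol

Since n is a product/quotient, work with relative uncertainties:
  (1·δP/P)² = (1×0.0894)² = 0.00800;  (1·δV/V)² = (1×0.0798)² = 0.00636;  (-1·δT/T)² = (-1×0.00489)² = 2.39e-05
δn/n = √(0.0144) = 0.120
n = 1.69 mol, so δn = 0.120 × 1.69 = 0.203 mol.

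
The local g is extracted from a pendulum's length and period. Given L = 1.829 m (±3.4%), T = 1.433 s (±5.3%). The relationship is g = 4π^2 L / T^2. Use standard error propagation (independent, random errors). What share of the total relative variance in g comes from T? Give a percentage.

90.7%

(δg/g)² = (1·δL/L)² + (-2·δT/T)²
  L term: (1×0.0340)² = 0.00116
  T term: (-2×0.0530)² = 0.0112
Total = 0.0124. Share from T = 0.0112/0.0124 = 0.907.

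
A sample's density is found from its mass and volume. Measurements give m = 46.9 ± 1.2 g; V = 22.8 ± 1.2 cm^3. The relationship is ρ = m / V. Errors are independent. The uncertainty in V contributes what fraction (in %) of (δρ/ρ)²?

80.9%

(δρ/ρ)² = (1·δm/m)² + (-1·δV/V)²
  m term: (1×0.0256)² = 0.000655
  V term: (-1×0.0526)² = 0.00277
Total = 0.00342. Share from V = 0.00277/0.00342 = 0.809.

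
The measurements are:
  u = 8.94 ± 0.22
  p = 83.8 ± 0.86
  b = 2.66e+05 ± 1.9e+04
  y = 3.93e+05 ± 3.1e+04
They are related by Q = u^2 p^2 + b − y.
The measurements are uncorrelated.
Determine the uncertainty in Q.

Let w = u^2·p^2 = 5.61e+05. δw/w = √((2·δu/u)² + (2·δp/p)²) = √(0.00242 + 0.000421) = 0.0533, so δw = 29900.
Q = w + b − y: δQ = √(δw² + δb² + δy²) = √(8.96e+08 + 3.61e+08 + 9.61e+08) = 47100

47100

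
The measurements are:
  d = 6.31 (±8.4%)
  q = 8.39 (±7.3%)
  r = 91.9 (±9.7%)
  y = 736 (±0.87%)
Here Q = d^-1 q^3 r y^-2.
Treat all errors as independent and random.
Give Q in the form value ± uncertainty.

Products/powers → add relative errors in quadrature, weighted by exponent:
  (-1·δd/d)² = (-1×0.0840)² = 0.00706;  (3·δq/q)² = (3×0.0730)² = 0.0480;  (1·δr/r)² = (1×0.0970)² = 0.00941;  (-2·δy/y)² = (-2×0.00870)² = 0.000303
δQ/Q = √(0.0647) = 0.254
Q = 0.0159, so δQ = 0.254 × 0.0159 = 0.00404.

0.0159 ± 0.00404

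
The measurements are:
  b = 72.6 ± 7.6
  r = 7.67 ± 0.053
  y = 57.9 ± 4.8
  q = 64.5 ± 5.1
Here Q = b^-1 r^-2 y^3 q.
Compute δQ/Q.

0.282

Since Q is a product/quotient, work with relative uncertainties:
  (-1·δb/b)² = (-1×0.105)² = 0.0110;  (-2·δr/r)² = (-2×0.00691)² = 0.000191;  (3·δy/y)² = (3×0.0829)² = 0.0619;  (1·δq/q)² = (1×0.0791)² = 0.00625
δQ/Q = √(0.0793) = 0.282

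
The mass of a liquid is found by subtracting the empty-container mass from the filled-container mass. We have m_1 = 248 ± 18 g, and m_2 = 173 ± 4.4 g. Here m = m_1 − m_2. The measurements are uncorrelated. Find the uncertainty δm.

18.5 g

For a sum/difference, combine absolute errors in quadrature:
  (δm_1)² = 324;  (δm_2)² = 19.4
δm = √(343) = 18.5 g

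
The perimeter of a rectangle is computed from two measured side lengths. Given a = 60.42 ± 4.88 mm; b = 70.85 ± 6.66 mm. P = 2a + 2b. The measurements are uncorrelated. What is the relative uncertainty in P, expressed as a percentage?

Absolute uncertainties add in quadrature for a linear combination:
  (2·δa)² = 95.3;  (2·δb)² = 177
δP = √(273) = 16.5 mm
P = 262.5 mm, so δP/P = 16.5/262.5 = 0.0629.

6.29%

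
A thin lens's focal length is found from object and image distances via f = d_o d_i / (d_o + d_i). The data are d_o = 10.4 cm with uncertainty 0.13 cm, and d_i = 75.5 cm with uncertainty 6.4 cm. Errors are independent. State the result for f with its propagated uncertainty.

∂f/∂d_o = (d_i/(d_o+d_i))² = 0.773;  ∂f/∂d_i = (d_o/(d_o+d_i))² = 0.0147
δf = √((∂f/∂d_o · δd_o)² + (∂f/∂d_i · δd_i)²) = √(0.0101 + 0.00880) = 0.137 cm
f = 9.14 cm.

9.14 ± 0.137 cm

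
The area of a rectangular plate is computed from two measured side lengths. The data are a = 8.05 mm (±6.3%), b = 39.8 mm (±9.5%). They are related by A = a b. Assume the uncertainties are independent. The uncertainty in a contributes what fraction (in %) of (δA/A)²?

30.5%

(δA/A)² = (1·δa/a)² + (1·δb/b)²
  a term: (1×0.0630)² = 0.00397
  b term: (1×0.0950)² = 0.00903
Total = 0.0130. Share from a = 0.00397/0.0130 = 0.305.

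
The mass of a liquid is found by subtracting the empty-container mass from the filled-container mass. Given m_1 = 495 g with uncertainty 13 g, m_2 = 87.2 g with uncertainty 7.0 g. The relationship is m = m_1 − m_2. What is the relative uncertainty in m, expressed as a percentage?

3.62%

Sums and differences: (δm)² = Σ (cᵢ δxᵢ)².
  (δm_1)² = 169;  (δm_2)² = 49.0
δm = √(218) = 14.8 g
m = 408 g, so δm/m = 14.8/408 = 0.0362.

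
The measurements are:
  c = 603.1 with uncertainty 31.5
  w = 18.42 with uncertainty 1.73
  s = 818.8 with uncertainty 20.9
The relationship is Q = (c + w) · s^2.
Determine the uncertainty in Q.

Let u = c + w = 621.5. δu = √(δc² + δw²) = √(992 + 2.99) = 31.5, so δu/u = 0.0508.
Q is then a monomial in u, s:
δQ/Q = √((δu/u)² + (2·δs/s)²) = √(0.00258 + 0.00261) = 0.0720
Q = 4.167e+08, so δQ = 0.0720 × 4.167e+08 = 3e+07.

3e+07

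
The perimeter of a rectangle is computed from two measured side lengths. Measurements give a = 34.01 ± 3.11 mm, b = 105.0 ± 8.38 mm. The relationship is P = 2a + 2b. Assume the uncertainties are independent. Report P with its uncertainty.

Each term contributes (cᵢ δxᵢ)² to (δP)²:
  (2·δa)² = 38.7;  (2·δb)² = 281
δP = √(320) = 17.9 mm
P = 278.0 mm.

278.0 ± 17.9 mm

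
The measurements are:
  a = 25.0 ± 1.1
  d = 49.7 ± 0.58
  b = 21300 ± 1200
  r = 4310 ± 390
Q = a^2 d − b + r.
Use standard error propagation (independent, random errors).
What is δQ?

3030

Let p = a^2·d = 31100. δp/p = √((2·δa/a)² + (1·δd/d)²) = √(0.00774 + 0.000136) = 0.0888, so δp = 2760.
Q = p − b + r: δQ = √(δp² + δb² + δr²) = √(7.6e+06 + 1.44e+06 + 1.52e+05) = 3030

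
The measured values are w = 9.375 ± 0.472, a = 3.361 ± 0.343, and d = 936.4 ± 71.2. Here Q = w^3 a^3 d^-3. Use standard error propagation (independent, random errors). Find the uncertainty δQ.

1.56e-05

Since Q is a product/quotient, work with relative uncertainties:
  (3·δw/w)² = (3×0.0503)² = 0.0228;  (3·δa/a)² = (3×0.102)² = 0.0937;  (-3·δd/d)² = (-3×0.0760)² = 0.0520
δQ/Q = √(0.169) = 0.411
Q = 3.81e-05, so δQ = 0.411 × 3.81e-05 = 1.56e-05.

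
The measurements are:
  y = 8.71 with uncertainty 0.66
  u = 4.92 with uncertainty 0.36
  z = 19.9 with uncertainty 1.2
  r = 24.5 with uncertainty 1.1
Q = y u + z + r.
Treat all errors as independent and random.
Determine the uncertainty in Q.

4.80

Let p = y·u = 42.9. δp/p = √((1·δy/y)² + (1·δu/u)²) = √(0.00574 + 0.00535) = 0.105, so δp = 4.51.
Q = p + z + r: δQ = √(δp² + δz² + δr²) = √(20.4 + 1.44 + 1.21) = 4.80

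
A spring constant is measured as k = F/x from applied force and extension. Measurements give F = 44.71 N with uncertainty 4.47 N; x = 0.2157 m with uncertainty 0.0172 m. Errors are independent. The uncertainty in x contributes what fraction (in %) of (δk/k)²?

(δk/k)² = (1·δF/F)² + (-1·δx/x)²
  F term: (1×0.1000)² = 0.01000
  x term: (-1×0.0797)² = 0.00636
Total = 0.0164. Share from x = 0.00636/0.0164 = 0.389.

38.9%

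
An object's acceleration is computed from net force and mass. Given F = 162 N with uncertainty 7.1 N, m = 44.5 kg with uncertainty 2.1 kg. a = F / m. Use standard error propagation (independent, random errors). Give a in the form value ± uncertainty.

3.64 ± 0.234 m/s^2

a is a product of powers, so relative uncertainties combine in quadrature:
  (1·δF/F)² = (1×0.0438)² = 0.00192;  (-1·δm/m)² = (-1×0.0472)² = 0.00223
δa/a = √(0.00415) = 0.0644
a = 3.64 m/s^2, so δa = 0.0644 × 3.64 = 0.234 m/s^2.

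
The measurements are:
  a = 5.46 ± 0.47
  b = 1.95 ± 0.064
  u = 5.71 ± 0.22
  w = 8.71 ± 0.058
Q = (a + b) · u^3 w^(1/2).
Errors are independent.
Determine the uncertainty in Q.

538

Let h = a + b = 7.41. δh = √(δa² + δb²) = √(0.221 + 0.00410) = 0.474, so δh/h = 0.0640.
Q is then a monomial in h, u, w:
δQ/Q = √((δh/h)² + (3·δu/u)² + (½·δw/w)²) = √(0.00410 + 0.0134 + 1.11e-05) = 0.132
Q = 4070, so δQ = 0.132 × 4070 = 538.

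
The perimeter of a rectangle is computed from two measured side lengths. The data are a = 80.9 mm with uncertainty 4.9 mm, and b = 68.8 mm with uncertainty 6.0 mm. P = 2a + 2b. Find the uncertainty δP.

P is a linear combination, so absolute uncertainties add in quadrature:
  (2·δa)² = 96.0;  (2·δb)² = 144
δP = √(240) = 15.5 mm

15.5 mm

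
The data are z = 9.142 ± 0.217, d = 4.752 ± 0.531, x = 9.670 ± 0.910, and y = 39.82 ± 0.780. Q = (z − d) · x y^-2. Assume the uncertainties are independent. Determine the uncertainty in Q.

0.00444

Let u = z − d = 4.390. δu = √(δz² + δd²) = √(0.0471 + 0.282) = 0.574, so δu/u = 0.131.
Q is then a monomial in u, x, y:
δQ/Q = √((δu/u)² + (1·δx/x)² + (-2·δy/y)²) = √(0.0171 + 0.00886 + 0.00153) = 0.166
Q = 0.02677, so δQ = 0.166 × 0.02677 = 0.00444.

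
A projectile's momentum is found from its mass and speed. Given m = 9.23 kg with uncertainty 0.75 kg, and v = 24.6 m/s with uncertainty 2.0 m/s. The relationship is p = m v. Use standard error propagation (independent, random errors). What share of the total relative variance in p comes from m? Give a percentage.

(δp/p)² = (1·δm/m)² + (1·δv/v)²
  m term: (1×0.0813)² = 0.00660
  v term: (1×0.0813)² = 0.00661
Total = 0.0132. Share from m = 0.00660/0.0132 = 0.500.

50.0%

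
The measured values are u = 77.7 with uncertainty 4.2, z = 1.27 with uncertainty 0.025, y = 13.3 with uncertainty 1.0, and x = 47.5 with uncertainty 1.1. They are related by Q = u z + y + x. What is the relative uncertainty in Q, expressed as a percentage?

3.68%

Let p = u·z = 98.7. δp/p = √((1·δu/u)² + (1·δz/z)²) = √(0.00292 + 0.000388) = 0.0575, so δp = 5.68.
Q = p + y + x: δQ = √(δp² + δy² + δx²) = √(32.2 + 1.00 + 1.21) = 5.87
Q = 159, so δQ/Q = 5.87/159 = 0.0368.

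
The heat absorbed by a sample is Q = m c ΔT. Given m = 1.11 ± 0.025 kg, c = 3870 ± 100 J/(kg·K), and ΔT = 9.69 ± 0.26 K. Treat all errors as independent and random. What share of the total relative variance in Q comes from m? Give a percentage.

26.8%

(δQ/Q)² = (1·δm/m)² + (1·δc/c)² + (1·δΔT/ΔT)²
  m term: (1×0.0225)² = 0.000507
  c term: (1×0.0258)² = 0.000668
  ΔT term: (1×0.0268)² = 0.000720
Total = 0.00189. Share from m = 0.000507/0.00189 = 0.268.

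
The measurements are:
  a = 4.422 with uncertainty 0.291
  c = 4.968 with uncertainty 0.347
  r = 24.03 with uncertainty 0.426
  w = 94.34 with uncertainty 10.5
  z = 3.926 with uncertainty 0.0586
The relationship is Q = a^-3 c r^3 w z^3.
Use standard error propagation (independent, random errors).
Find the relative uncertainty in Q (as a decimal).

Since Q is a product/quotient, work with relative uncertainties:
  (-3·δa/a)² = (-3×0.0658)² = 0.0390;  (1·δc/c)² = (1×0.0698)² = 0.00488;  (3·δr/r)² = (3×0.0177)² = 0.00283;  (1·δw/w)² = (1×0.111)² = 0.0124;  (3·δz/z)² = (3×0.0149)² = 0.00201
δQ/Q = √(0.0611) = 0.247

0.247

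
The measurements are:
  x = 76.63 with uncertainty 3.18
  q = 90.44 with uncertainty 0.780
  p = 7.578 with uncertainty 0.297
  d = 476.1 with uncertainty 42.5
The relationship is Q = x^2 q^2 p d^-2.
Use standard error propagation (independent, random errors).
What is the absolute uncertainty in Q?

324

Since Q is a product/quotient, work with relative uncertainties:
  (2·δx/x)² = (2×0.0415)² = 0.00689;  (2·δq/q)² = (2×0.00862)² = 0.000298;  (1·δp/p)² = (1×0.0392)² = 0.00154;  (-2·δd/d)² = (-2×0.0893)² = 0.0319
δQ/Q = √(0.0406) = 0.201
Q = 1606, so δQ = 0.201 × 1606 = 324.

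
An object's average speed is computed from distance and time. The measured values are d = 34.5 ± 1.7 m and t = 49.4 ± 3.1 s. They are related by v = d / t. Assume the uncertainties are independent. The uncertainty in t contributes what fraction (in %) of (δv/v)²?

(δv/v)² = (1·δd/d)² + (-1·δt/t)²
  d term: (1×0.0493)² = 0.00243
  t term: (-1×0.0628)² = 0.00394
Total = 0.00637. Share from t = 0.00394/0.00637 = 0.619.

61.9%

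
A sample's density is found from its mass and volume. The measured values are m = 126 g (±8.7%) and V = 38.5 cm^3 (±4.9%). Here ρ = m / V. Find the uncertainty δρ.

For a monomial ρ ∝ m, V^-1, fractional errors add in quadrature:
  (1·δm/m)² = (1×0.0870)² = 0.00757;  (-1·δV/V)² = (-1×0.0490)² = 0.00240
δρ/ρ = √(0.00997) = 0.0998
ρ = 3.27 g/cm^3, so δρ = 0.0998 × 3.27 = 0.327 g/cm^3.

0.327 g/cm^3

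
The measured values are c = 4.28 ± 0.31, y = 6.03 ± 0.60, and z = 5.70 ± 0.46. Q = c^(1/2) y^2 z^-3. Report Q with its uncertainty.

Q is a product of powers, so relative uncertainties combine in quadrature:
  (½·δc/c)² = (0.5×0.0724)² = 0.00131;  (2·δy/y)² = (2×0.0995)² = 0.0396;  (-3·δz/z)² = (-3×0.0807)² = 0.0586
δQ/Q = √(0.0995) = 0.315
Q = 0.406, so δQ = 0.315 × 0.406 = 0.128.

0.406 ± 0.128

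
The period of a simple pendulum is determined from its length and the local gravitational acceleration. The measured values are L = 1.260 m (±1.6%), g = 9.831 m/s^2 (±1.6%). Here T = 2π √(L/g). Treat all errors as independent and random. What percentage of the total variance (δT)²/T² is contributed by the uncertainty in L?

50.0%

(δT/T)² = (½·δL/L)² + (−½·δg/g)²
  L term: (0.5×0.0160)² = 6.4e-05
  g term: (-0.5×0.0160)² = 6.4e-05
Total = 0.000128. Share from L = 6.4e-05/0.000128 = 0.500.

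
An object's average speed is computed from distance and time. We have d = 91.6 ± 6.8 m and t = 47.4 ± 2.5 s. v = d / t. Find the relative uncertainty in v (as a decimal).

0.0911

Since v is a product/quotient, work with relative uncertainties:
  (1·δd/d)² = (1×0.0742)² = 0.00551;  (-1·δt/t)² = (-1×0.0527)² = 0.00278
δv/v = √(0.00829) = 0.0911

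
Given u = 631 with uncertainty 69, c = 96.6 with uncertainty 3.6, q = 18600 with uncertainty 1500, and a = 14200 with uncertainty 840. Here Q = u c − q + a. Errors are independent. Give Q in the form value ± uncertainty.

Let p = u·c = 61000. δp/p = √((1·δu/u)² + (1·δc/c)²) = √(0.0120 + 0.00139) = 0.116, so δp = 7040.
Q = p − q + a: δQ = √(δp² + δq² + δa²) = √(4.96e+07 + 2.25e+06 + 7.06e+05) = 7250
Q = 56600.

56600 ± 7250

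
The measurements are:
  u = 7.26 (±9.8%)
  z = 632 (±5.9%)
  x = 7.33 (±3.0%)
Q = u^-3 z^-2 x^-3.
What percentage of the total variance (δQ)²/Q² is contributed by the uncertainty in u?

79.7%

(δQ/Q)² = (-3·δu/u)² + (-2·δz/z)² + (-3·δx/x)²
  u term: (-3×0.0980)² = 0.0864
  z term: (-2×0.0590)² = 0.0139
  x term: (-3×0.0300)² = 0.00810
Total = 0.108. Share from u = 0.0864/0.108 = 0.797.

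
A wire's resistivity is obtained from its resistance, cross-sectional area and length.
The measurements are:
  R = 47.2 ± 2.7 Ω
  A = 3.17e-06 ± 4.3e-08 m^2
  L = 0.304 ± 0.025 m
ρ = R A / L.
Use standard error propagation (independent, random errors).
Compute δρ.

Products/powers → add relative errors in quadrature, weighted by exponent:
  (1·δR/R)² = (1×0.0572)² = 0.00327;  (1·δA/A)² = (1×0.0136)² = 0.000184;  (-1·δL/L)² = (-1×0.0822)² = 0.00676
δρ/ρ = √(0.0102) = 0.101
ρ = 0.000492 Ω·m, so δρ = 0.101 × 0.000492 = 4.98e-05 Ω·m.

4.98e-05 Ω·m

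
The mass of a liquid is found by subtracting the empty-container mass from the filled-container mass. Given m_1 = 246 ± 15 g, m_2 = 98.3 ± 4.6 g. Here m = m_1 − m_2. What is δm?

Absolute uncertainties add in quadrature for a linear combination:
  (δm_1)² = 225;  (δm_2)² = 21.2
δm = √(246) = 15.7 g

15.7 g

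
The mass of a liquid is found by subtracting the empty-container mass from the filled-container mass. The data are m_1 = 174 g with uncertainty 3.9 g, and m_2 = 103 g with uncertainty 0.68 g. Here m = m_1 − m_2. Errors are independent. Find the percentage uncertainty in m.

5.58%

Each term contributes (cᵢ δxᵢ)² to (δm)²:
  (δm_1)² = 15.2;  (δm_2)² = 0.462
δm = √(15.7) = 3.96 g
m = 71.0 g, so δm/m = 3.96/71.0 = 0.0558.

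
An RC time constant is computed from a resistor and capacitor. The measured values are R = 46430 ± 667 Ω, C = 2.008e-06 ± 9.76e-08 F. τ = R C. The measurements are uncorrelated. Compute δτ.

0.00473 s

τ is a product of powers, so relative uncertainties combine in quadrature:
  (1·δR/R)² = (1×0.0144)² = 0.000206;  (1·δC/C)² = (1×0.0486)² = 0.00236
δτ/τ = √(0.00257) = 0.0507
τ = 0.09323 s, so δτ = 0.0507 × 0.09323 = 0.00473 s.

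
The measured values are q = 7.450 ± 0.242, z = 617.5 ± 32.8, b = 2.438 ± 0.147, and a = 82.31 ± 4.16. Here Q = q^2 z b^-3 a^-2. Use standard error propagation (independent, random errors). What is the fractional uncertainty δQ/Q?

0.224

Q is a product of powers, so relative uncertainties combine in quadrature:
  (2·δq/q)² = (2×0.0325)² = 0.00422;  (1·δz/z)² = (1×0.0531)² = 0.00282;  (-3·δb/b)² = (-3×0.0603)² = 0.0327;  (-2·δa/a)² = (-2×0.0505)² = 0.0102
δQ/Q = √(0.0500) = 0.224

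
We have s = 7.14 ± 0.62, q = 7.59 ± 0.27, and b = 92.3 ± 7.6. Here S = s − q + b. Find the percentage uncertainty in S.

Sums and differences: (δS)² = Σ (cᵢ δxᵢ)².
  (δs)² = 0.384;  (δq)² = 0.0729;  (δb)² = 57.8
δS = √(58.2) = 7.63
S = 91.8, so δS/S = 7.63/91.8 = 0.0831.

8.31%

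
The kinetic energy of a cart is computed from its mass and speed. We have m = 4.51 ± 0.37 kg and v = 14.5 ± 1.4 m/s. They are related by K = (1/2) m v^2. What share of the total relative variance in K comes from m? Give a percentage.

(δK/K)² = (1·δm/m)² + (2·δv/v)²
  m term: (1×0.0820)² = 0.00673
  v term: (2×0.0966)² = 0.0373
Total = 0.0440. Share from m = 0.00673/0.0440 = 0.153.

15.3%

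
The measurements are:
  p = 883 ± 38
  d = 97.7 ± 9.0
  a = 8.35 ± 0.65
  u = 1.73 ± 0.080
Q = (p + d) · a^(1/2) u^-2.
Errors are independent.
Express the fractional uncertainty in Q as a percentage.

10.8%

Let w = p + d = 981. δw = √(δp² + δd²) = √(1440 + 81.0) = 39.1, so δw/w = 0.0398.
Q is then a monomial in w, a, u:
δQ/Q = √((δw/w)² + (½·δa/a)² + (-2·δu/u)²) = √(0.00159 + 0.00151 + 0.00855) = 0.108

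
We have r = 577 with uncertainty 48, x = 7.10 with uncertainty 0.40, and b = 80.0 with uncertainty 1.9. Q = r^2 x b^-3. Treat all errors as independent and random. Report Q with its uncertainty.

Each factor contributes (exponent × relative error)² to (δQ/Q)²:
  (2·δr/r)² = (2×0.0832)² = 0.0277;  (1·δx/x)² = (1×0.0563)² = 0.00317;  (-3·δb/b)² = (-3×0.0238)² = 0.00508
δQ/Q = √(0.0359) = 0.190
Q = 4.62, so δQ = 0.190 × 4.62 = 0.875.

4.62 ± 0.875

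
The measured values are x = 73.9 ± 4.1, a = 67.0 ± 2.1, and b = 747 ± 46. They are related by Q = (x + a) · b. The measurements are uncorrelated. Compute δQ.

Let u = x + a = 141. δu = √(δx² + δa²) = √(16.8 + 4.41) = 4.61, so δu/u = 0.0327.
Q is then a monomial in u, b:
δQ/Q = √((δu/u)² + (1·δb/b)²) = √(0.00107 + 0.00379) = 0.0697
Q = 1.05e+05, so δQ = 0.0697 × 1.05e+05 = 7340.

7340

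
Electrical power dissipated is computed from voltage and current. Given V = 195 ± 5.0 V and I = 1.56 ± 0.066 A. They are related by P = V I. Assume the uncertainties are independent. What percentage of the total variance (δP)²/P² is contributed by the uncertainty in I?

73.1%

(δP/P)² = (1·δV/V)² + (1·δI/I)²
  V term: (1×0.0256)² = 0.000657
  I term: (1×0.0423)² = 0.00179
Total = 0.00245. Share from I = 0.00179/0.00245 = 0.731.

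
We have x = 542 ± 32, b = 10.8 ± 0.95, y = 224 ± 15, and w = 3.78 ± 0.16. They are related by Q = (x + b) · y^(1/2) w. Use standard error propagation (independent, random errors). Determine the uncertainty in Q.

2480

Let u = x + b = 553. δu = √(δx² + δb²) = √(1020 + 0.902) = 32.0, so δu/u = 0.0579.
Q is then a monomial in u, y, w:
δQ/Q = √((δu/u)² + (½·δy/y)² + (1·δw/w)²) = √(0.00335 + 0.00112 + 0.00179) = 0.0792
Q = 31300, so δQ = 0.0792 × 31300 = 2480.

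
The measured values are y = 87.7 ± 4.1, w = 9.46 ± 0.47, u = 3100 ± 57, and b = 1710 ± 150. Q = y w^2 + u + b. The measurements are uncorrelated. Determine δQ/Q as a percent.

6.93%

Let p = y·w^2 = 7850. δp/p = √((1·δy/y)² + (2·δw/w)²) = √(0.00219 + 0.00987) = 0.110, so δp = 862.
Q = p + u + b: δQ = √(δp² + δu² + δb²) = √(7.43e+05 + 3250 + 22500) = 877
Q = 12700, so δQ/Q = 877/12700 = 0.0693.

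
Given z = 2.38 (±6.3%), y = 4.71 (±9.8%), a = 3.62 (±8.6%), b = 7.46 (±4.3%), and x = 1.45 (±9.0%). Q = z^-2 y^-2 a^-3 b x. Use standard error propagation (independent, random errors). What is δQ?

0.000656

For a monomial Q ∝ z^-2, y^-2, a^-3, b, x, fractional errors add in quadrature:
  (-2·δz/z)² = (-2×0.0630)² = 0.0159;  (-2·δy/y)² = (-2×0.0980)² = 0.0384;  (-3·δa/a)² = (-3×0.0860)² = 0.0666;  (1·δb/b)² = (1×0.0430)² = 0.00185;  (1·δx/x)² = (1×0.0900)² = 0.00810
δQ/Q = √(0.131) = 0.362
Q = 0.00181, so δQ = 0.362 × 0.00181 = 0.000656.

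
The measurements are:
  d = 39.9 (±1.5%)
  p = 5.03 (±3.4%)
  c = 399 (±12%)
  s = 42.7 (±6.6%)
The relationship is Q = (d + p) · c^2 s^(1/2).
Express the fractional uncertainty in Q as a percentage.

24.3%

Let u = d + p = 44.9. δu = √(δd² + δp²) = √(0.358 + 0.0292) = 0.622, so δu/u = 0.0139.
Q is then a monomial in u, c, s:
δQ/Q = √((δu/u)² + (2·δc/c)² + (½·δs/s)²) = √(0.000192 + 0.0576 + 0.00109) = 0.243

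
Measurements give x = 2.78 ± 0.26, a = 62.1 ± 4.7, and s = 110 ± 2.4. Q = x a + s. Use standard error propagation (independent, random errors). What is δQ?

Let p = x·a = 173. δp/p = √((1·δx/x)² + (1·δa/a)²) = √(0.00875 + 0.00573) = 0.120, so δp = 20.8.
Q = p + s: δQ = √(δp² + δs²) = √(431 + 5.76) = 20.9

20.9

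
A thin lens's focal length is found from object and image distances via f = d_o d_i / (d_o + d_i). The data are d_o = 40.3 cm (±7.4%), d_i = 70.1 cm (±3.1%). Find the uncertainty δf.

1.24 cm

∂f/∂d_o = (d_i/(d_o+d_i))² = 0.403;  ∂f/∂d_i = (d_o/(d_o+d_i))² = 0.133
δf = √((∂f/∂d_o · δd_o)² + (∂f/∂d_i · δd_i)²) = √(1.45 + 0.0839) = 1.24 cm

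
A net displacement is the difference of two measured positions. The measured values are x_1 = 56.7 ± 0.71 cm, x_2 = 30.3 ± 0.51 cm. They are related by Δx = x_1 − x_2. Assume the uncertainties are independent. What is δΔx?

0.874 cm

Each term contributes (cᵢ δxᵢ)² to (δΔx)²:
  (δx_1)² = 0.504;  (δx_2)² = 0.260
δΔx = √(0.764) = 0.874 cm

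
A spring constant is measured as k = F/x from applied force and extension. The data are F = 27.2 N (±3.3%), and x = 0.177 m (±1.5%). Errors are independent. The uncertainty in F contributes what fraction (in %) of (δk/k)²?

(δk/k)² = (1·δF/F)² + (-1·δx/x)²
  F term: (1×0.0330)² = 0.00109
  x term: (-1×0.0150)² = 0.000225
Total = 0.00131. Share from F = 0.00109/0.00131 = 0.829.

82.9%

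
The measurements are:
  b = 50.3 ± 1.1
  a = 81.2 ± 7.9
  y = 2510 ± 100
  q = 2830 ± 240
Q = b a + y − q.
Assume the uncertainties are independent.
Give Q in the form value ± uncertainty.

Let p = b·a = 4080. δp/p = √((1·δb/b)² + (1·δa/a)²) = √(0.000478 + 0.00947) = 0.0997, so δp = 407.
Q = p + y − q: δQ = √(δp² + δy² + δq²) = √(1.66e+05 + 10000 + 57600) = 483
Q = 3760.

3760 ± 483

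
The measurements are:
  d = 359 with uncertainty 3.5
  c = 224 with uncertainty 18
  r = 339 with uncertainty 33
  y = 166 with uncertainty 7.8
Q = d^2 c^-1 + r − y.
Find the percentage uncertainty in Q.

Let p = d^2·c^-1 = 575. δp/p = √((2·δd/d)² + (-1·δc/c)²) = √(0.000380 + 0.00646) = 0.0827, so δp = 47.6.
Q = p + r − y: δQ = √(δp² + δr² + δy²) = √(2260 + 1090 + 60.8) = 58.4
Q = 748, so δQ/Q = 58.4/748 = 0.0781.

7.81%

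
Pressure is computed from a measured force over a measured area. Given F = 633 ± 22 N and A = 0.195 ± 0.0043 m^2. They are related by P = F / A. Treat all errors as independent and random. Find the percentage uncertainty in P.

For a monomial P ∝ F, A^-1, fractional errors add in quadrature:
  (1·δF/F)² = (1×0.0348)² = 0.00121;  (-1·δA/A)² = (-1×0.0221)² = 0.000486
δP/P = √(0.00169) = 0.0412

4.12%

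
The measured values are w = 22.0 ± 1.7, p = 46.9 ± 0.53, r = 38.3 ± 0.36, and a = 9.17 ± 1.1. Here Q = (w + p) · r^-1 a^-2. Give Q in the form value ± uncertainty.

0.0214 ± 0.00517

Let u = w + p = 68.9. δu = √(δw² + δp²) = √(2.89 + 0.281) = 1.78, so δu/u = 0.0258.
Q is then a monomial in u, r, a:
δQ/Q = √((δu/u)² + (-1·δr/r)² + (-2·δa/a)²) = √(0.000668 + 8.84e-05 + 0.0576) = 0.241
Q = 0.0214, so δQ = 0.241 × 0.0214 = 0.00517.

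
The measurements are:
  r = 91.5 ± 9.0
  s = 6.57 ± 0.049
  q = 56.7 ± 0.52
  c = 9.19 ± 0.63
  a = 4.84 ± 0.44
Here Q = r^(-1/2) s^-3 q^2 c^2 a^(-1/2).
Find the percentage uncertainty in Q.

Since Q is a product/quotient, work with relative uncertainties:
  (−½·δr/r)² = (-0.5×0.0984)² = 0.00242;  (-3·δs/s)² = (-3×0.00746)² = 0.000501;  (2·δq/q)² = (2×0.00917)² = 0.000336;  (2·δc/c)² = (2×0.0686)² = 0.0188;  (−½·δa/a)² = (-0.5×0.0909)² = 0.00207
δQ/Q = √(0.0241) = 0.155

15.5%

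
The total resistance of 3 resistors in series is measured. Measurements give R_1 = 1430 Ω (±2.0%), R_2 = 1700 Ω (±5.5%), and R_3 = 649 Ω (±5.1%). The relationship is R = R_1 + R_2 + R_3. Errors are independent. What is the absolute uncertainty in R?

103 Ω

Absolute uncertainties add in quadrature for a linear combination:
  (δR_1)² = 818;  (δR_2)² = 8740;  (δR_3)² = 1100
δR = √(10700) = 103 Ω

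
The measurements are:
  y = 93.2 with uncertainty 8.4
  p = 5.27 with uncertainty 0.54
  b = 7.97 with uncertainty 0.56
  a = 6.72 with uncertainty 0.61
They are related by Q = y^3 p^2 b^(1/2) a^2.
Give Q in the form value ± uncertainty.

Q is a product of powers, so relative uncertainties combine in quadrature:
  (3·δy/y)² = (3×0.0901)² = 0.0731;  (2·δp/p)² = (2×0.102)² = 0.0420;  (½·δb/b)² = (0.5×0.0703)² = 0.00123;  (2·δa/a)² = (2×0.0908)² = 0.0330
δQ/Q = √(0.149) = 0.386
Q = 2.87e+09, so δQ = 0.386 × 2.87e+09 = 1.11e+09.

(2.87 ± 1.11) × 10^9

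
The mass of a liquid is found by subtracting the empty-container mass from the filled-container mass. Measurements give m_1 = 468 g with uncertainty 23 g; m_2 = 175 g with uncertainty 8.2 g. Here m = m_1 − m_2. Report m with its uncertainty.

m is a linear combination, so absolute uncertainties add in quadrature:
  (δm_1)² = 529;  (δm_2)² = 67.2
δm = √(596) = 24.4 g
m = 293 g.

293 ± 24.4 g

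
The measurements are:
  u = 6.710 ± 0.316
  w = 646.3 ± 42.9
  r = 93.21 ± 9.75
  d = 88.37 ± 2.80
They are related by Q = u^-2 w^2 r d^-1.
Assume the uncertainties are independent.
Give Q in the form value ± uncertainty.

9785 ± 1920

Q is a product of powers, so relative uncertainties combine in quadrature:
  (-2·δu/u)² = (-2×0.0471)² = 0.00887;  (2·δw/w)² = (2×0.0664)² = 0.0176;  (1·δr/r)² = (1×0.105)² = 0.0109;  (-1·δd/d)² = (-1×0.0317)² = 0.00100
δQ/Q = √(0.0384) = 0.196
Q = 9785, so δQ = 0.196 × 9785 = 1920.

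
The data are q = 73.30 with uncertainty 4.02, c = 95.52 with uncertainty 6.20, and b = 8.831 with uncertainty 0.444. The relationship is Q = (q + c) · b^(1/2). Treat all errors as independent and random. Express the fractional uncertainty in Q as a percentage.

Let u = q + c = 168.8. δu = √(δq² + δc²) = √(16.2 + 38.4) = 7.39, so δu/u = 0.0438.
Q is then a monomial in u, b:
δQ/Q = √((δu/u)² + (½·δb/b)²) = √(0.00192 + 0.000632) = 0.0505

5.05%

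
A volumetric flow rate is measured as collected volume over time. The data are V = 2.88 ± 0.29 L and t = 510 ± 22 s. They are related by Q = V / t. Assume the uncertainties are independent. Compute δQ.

For a monomial Q ∝ V, t^-1, fractional errors add in quadrature:
  (1·δV/V)² = (1×0.101)² = 0.0101;  (-1·δt/t)² = (-1×0.0431)² = 0.00186
δQ/Q = √(0.0120) = 0.110
Q = 0.00565 L/s, so δQ = 0.110 × 0.00565 = 0.000619 L/s.

0.000619 L/s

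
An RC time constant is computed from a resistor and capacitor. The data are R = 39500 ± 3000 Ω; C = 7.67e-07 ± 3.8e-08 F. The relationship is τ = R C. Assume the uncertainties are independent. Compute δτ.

0.00275 s

Relative error in a monomial: (δτ/τ)² = Σ (nᵢ · δxᵢ/xᵢ)².
  (1·δR/R)² = (1×0.0759)² = 0.00577;  (1·δC/C)² = (1×0.0495)² = 0.00245
δτ/τ = √(0.00822) = 0.0907
τ = 0.0303 s, so δτ = 0.0907 × 0.0303 = 0.00275 s.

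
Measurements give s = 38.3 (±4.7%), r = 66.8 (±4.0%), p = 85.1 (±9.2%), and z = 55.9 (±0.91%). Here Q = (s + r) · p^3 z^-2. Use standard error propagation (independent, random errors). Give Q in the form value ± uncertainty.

20700 ± 5770

Let u = s + r = 105. δu = √(δs² + δr²) = √(3.24 + 7.14) = 3.22, so δu/u = 0.0307.
Q is then a monomial in u, p, z:
δQ/Q = √((δu/u)² + (3·δp/p)² + (-2·δz/z)²) = √(0.000940 + 0.0762 + 0.000331) = 0.278
Q = 20700, so δQ = 0.278 × 20700 = 5770.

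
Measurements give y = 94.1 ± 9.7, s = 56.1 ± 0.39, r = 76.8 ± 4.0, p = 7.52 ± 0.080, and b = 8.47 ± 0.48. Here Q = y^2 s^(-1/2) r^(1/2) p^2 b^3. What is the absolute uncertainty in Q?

9.59e+07

Since Q is a product/quotient, work with relative uncertainties:
  (2·δy/y)² = (2×0.103)² = 0.0425;  (−½·δs/s)² = (-0.5×0.00695)² = 1.21e-05;  (½·δr/r)² = (0.5×0.0521)² = 0.000678;  (2·δp/p)² = (2×0.0106)² = 0.000453;  (3·δb/b)² = (3×0.0567)² = 0.0289
δQ/Q = √(0.0726) = 0.269
Q = 3.56e+08, so δQ = 0.269 × 3.56e+08 = 9.59e+07.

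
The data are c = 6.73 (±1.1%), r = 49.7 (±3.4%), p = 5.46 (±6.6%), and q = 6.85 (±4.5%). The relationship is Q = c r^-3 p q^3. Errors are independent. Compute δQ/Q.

0.182

For a monomial Q ∝ c, r^-3, p, q^3, fractional errors add in quadrature:
  (1·δc/c)² = (1×0.0110)² = 0.000121;  (-3·δr/r)² = (-3×0.0340)² = 0.0104;  (1·δp/p)² = (1×0.0660)² = 0.00436;  (3·δq/q)² = (3×0.0450)² = 0.0182
δQ/Q = √(0.0331) = 0.182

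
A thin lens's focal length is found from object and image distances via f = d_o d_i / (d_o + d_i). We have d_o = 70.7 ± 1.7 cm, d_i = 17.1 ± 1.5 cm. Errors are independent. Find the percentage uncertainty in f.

∂f/∂d_o = (d_i/(d_o+d_i))² = 0.0379;  ∂f/∂d_i = (d_o/(d_o+d_i))² = 0.648
δf = √((∂f/∂d_o · δd_o)² + (∂f/∂d_i · δd_i)²) = √(0.00416 + 0.946) = 0.975 cm
f = 13.8 cm, so δf/f = 0.975/13.8 = 0.0708.

7.08%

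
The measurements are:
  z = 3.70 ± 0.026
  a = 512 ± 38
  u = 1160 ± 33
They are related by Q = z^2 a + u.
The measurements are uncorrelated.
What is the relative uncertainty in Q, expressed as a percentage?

6.49%

Let p = z^2·a = 7010. δp/p = √((2·δz/z)² + (1·δa/a)²) = √(0.000198 + 0.00551) = 0.0755, so δp = 529.
Q = p + u: δQ = √(δp² + δu²) = √(2.8e+05 + 1090) = 530
Q = 8170, so δQ/Q = 530/8170 = 0.0649.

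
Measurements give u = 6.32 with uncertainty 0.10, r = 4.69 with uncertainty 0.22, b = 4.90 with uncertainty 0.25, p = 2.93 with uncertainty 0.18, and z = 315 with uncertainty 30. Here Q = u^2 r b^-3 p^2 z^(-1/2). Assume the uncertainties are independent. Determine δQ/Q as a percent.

21.0%

Each factor contributes (exponent × relative error)² to (δQ/Q)²:
  (2·δu/u)² = (2×0.0158)² = 0.00100;  (1·δr/r)² = (1×0.0469)² = 0.00220;  (-3·δb/b)² = (-3×0.0510)² = 0.0234;  (2·δp/p)² = (2×0.0614)² = 0.0151;  (−½·δz/z)² = (-0.5×0.0952)² = 0.00227
δQ/Q = √(0.0440) = 0.210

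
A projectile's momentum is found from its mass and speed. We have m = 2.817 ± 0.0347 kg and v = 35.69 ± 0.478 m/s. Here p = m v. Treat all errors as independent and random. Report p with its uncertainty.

Since p is a product/quotient, work with relative uncertainties:
  (1·δm/m)² = (1×0.0123)² = 0.000152;  (1·δv/v)² = (1×0.0134)² = 0.000179
δp/p = √(0.000331) = 0.0182
p = 100.5 kg·m/s, so δp = 0.0182 × 100.5 = 1.83 kg·m/s.

100.5 ± 1.83 kg·m/s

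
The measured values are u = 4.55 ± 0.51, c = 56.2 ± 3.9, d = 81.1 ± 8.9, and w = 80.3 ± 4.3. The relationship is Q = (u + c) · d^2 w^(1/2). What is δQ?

Let h = u + c = 60.8. δh = √(δu² + δc²) = √(0.260 + 15.2) = 3.93, so δh/h = 0.0647.
Q is then a monomial in h, d, w:
δQ/Q = √((δh/h)² + (2·δd/d)² + (½·δw/w)²) = √(0.00419 + 0.0482 + 0.000717) = 0.230
Q = 3.58e+06, so δQ = 0.230 × 3.58e+06 = 8.25e+05.

8.25e+05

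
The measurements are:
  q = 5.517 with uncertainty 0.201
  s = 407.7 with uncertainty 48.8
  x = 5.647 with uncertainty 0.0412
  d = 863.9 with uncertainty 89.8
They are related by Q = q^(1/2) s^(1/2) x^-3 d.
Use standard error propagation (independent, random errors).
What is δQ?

28.0

Relative error in a monomial: (δQ/Q)² = Σ (nᵢ · δxᵢ/xᵢ)².
  (½·δq/q)² = (0.5×0.0364)² = 0.000332;  (½·δs/s)² = (0.5×0.120)² = 0.00358;  (-3·δx/x)² = (-3×0.00730)² = 0.000479;  (1·δd/d)² = (1×0.104)² = 0.0108
δQ/Q = √(0.0152) = 0.123
Q = 227.5, so δQ = 0.123 × 227.5 = 28.0.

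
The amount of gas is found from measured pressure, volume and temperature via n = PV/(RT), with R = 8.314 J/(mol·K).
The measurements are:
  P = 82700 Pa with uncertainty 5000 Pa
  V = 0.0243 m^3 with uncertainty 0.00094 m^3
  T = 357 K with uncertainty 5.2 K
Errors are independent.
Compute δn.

Products/powers → add relative errors in quadrature, weighted by exponent:
  (1·δP/P)² = (1×0.0605)² = 0.00366;  (1·δV/V)² = (1×0.0387)² = 0.00150;  (-1·δT/T)² = (-1×0.0146)² = 0.000212
δn/n = √(0.00536) = 0.0732
n = 0.677 mol, so δn = 0.0732 × 0.677 = 0.0496 mol.

0.0496 mol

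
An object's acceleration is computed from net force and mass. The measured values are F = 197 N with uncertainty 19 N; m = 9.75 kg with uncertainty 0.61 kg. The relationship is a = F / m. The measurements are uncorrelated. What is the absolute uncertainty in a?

Products/powers → add relative errors in quadrature, weighted by exponent:
  (1·δF/F)² = (1×0.0964)² = 0.00930;  (-1·δm/m)² = (-1×0.0626)² = 0.00391
δa/a = √(0.0132) = 0.115
a = 20.2 m/s^2, so δa = 0.115 × 20.2 = 2.32 m/s^2.

2.32 m/s^2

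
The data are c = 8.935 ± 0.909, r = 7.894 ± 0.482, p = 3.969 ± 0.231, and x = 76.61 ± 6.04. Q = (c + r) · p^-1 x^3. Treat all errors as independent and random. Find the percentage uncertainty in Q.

25.1%

Let u = c + r = 16.83. δu = √(δc² + δr²) = √(0.826 + 0.232) = 1.03, so δu/u = 0.0611.
Q is then a monomial in u, p, x:
δQ/Q = √((δu/u)² + (-1·δp/p)² + (3·δx/x)²) = √(0.00374 + 0.00339 + 0.0559) = 0.251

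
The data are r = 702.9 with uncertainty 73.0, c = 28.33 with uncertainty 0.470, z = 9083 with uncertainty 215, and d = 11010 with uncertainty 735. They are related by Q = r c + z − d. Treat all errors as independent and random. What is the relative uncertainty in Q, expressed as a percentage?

12.4%

Let p = r·c = 19910. δp/p = √((1·δr/r)² + (1·δc/c)²) = √(0.0108 + 0.000275) = 0.105, so δp = 2090.
Q = p + z − d: δQ = √(δp² + δz² + δd²) = √(4.39e+06 + 46200 + 5.4e+05) = 2230
Q = 17990, so δQ/Q = 2230/17990 = 0.124.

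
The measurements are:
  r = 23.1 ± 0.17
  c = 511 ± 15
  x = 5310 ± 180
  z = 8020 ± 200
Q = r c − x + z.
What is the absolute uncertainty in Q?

Let p = r·c = 11800. δp/p = √((1·δr/r)² + (1·δc/c)²) = √(5.42e-05 + 0.000862) = 0.0303, so δp = 357.
Q = p − x + z: δQ = √(δp² + δx² + δz²) = √(1.28e+05 + 32400 + 40000) = 447

447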